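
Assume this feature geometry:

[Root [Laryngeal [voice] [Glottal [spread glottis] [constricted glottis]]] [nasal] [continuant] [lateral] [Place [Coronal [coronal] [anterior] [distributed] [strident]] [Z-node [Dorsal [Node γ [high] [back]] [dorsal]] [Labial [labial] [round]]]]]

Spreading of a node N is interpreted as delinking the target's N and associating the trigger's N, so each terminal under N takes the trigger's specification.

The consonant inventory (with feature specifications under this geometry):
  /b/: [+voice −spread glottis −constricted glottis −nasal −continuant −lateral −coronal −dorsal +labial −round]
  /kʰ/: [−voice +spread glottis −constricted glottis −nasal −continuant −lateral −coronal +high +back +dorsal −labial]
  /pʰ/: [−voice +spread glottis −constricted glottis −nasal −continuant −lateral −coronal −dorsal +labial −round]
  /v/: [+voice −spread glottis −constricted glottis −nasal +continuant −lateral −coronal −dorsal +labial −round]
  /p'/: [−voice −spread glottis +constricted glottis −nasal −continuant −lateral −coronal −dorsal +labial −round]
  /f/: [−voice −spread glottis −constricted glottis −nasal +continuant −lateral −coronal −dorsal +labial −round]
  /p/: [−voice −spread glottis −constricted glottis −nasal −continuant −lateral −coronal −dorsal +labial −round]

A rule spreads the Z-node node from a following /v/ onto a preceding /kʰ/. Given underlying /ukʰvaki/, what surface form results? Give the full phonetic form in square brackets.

[upʰvaki]

The Z-node node dominates the terminals [high], [back], [dorsal], [labial], [round].
The target acquires /v/'s values for everything under Z-node — [−dorsal], [+labial], [−round] — while keeping its own [voice], [spread glottis], [constricted glottis], ….
The resulting bundle matches /pʰ/ in the inventory; substituting it for /kʰ/ gives [upʰvaki].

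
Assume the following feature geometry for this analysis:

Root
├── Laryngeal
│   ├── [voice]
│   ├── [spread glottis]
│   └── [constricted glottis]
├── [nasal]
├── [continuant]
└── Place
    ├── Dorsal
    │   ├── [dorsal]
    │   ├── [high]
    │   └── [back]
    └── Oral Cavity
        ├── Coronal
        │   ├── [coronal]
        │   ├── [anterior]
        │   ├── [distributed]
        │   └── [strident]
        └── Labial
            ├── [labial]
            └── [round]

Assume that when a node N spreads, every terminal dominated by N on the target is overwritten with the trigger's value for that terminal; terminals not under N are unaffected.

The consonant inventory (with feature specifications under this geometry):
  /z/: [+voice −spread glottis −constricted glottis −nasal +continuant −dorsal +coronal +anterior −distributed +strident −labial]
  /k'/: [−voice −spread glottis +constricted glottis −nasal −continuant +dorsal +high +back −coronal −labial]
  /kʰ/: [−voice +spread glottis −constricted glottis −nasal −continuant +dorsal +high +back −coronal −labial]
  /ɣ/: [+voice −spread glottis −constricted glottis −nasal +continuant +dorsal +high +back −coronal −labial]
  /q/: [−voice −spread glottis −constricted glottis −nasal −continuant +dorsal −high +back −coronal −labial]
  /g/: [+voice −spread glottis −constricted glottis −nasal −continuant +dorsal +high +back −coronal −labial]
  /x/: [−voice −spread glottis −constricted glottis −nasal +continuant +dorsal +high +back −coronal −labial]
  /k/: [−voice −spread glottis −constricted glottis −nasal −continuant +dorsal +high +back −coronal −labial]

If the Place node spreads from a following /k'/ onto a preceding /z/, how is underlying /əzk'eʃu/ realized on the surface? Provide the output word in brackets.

[əɣk'eʃu]

Place immediately or transitively dominates [dorsal], [high], [back], [coronal], [anterior], [distributed], [strident], [labial], [round].
After delinking /z/'s Place and linking /k'/'s, the affected terminals become [+dorsal], [+high], [+back], [−coronal], [−labial]; [voice], [spread glottis], [constricted glottis], … (outside Place) are retained from /z/.
This feature bundle is that of [ɣ], so /əzk'eʃu/ surfaces as [əɣk'eʃu].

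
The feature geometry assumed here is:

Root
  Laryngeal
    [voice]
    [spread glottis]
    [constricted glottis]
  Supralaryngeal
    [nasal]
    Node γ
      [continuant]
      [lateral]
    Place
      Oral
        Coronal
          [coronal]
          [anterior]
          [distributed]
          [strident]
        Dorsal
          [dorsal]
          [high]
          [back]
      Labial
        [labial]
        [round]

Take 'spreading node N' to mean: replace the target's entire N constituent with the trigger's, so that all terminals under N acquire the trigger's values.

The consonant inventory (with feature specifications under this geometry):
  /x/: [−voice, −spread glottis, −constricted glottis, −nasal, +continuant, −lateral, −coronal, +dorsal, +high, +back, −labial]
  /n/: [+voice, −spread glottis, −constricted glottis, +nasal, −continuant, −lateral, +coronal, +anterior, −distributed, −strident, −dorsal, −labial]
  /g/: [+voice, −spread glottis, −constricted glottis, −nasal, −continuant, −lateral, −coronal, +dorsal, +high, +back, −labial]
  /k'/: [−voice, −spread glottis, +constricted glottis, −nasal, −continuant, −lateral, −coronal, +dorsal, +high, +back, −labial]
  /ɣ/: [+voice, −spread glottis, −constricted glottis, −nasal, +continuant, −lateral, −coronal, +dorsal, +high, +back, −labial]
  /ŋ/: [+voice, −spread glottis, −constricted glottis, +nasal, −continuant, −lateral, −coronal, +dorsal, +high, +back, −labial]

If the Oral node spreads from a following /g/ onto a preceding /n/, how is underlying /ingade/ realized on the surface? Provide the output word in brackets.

Terminals under Oral in this geometry: [coronal], [anterior], [distributed], [strident], [dorsal], [high], [back].
Spreading Oral from /g/ onto /n/ replaces those values with /g/'s: [−coronal], [+dorsal], [+high], [+back]. Features outside Oral ([voice], [spread glottis], [constricted glottis], …) stay as in /n/.
The resulting bundle matches /ŋ/ in the inventory; substituting it for /n/ gives [iŋgade].

[iŋgade]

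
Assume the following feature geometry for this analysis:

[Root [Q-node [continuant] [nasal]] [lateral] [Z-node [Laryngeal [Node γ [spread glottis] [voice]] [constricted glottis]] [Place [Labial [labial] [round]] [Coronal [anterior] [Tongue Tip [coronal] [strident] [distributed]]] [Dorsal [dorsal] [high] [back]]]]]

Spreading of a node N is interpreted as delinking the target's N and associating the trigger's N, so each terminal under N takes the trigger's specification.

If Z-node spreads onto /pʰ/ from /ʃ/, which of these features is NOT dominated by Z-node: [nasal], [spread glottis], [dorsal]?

Z-node dominates exactly [spread glottis], [voice], [constricted glottis], [labial], [round], [anterior], [coronal], [strident], [distributed], [dorsal], [high], [back].
Of the listed options, [spread glottis], [dorsal] are among these and would be overwritten by spreading Z-node.
[nasal] attaches under Q-node, not under Z-node, so /pʰ/ retains its own value for [nasal].

[nasal]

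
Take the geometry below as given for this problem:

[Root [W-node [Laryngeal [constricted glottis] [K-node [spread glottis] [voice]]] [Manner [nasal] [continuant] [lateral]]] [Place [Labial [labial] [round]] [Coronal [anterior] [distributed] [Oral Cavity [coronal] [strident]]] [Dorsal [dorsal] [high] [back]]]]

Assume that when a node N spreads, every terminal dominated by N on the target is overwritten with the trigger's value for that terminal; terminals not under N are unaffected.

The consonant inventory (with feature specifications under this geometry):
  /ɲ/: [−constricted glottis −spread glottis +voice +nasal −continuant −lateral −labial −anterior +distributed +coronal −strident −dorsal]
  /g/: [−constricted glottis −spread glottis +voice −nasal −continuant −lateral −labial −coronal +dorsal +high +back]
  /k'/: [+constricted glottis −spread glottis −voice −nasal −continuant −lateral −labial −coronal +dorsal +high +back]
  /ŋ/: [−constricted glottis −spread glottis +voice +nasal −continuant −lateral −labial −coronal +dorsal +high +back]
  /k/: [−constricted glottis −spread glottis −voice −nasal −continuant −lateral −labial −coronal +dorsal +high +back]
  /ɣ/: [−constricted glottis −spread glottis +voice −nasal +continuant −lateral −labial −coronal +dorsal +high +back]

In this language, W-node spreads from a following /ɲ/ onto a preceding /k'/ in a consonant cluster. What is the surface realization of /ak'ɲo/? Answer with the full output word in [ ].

[aŋɲo]

The W-node node dominates the terminals [constricted glottis], [spread glottis], [voice], [nasal], [continuant], [lateral].
Spreading W-node from /ɲ/ onto /k'/ replaces those values with /ɲ/'s: [−constricted glottis], [−spread glottis], [+voice], [+nasal], [−continuant], [−lateral]. Features outside W-node ([labial], [coronal], [dorsal], …) stay as in /k'/.
Among the inventory, only /ŋ/ has exactly this specification, giving the surface form [aŋɲo].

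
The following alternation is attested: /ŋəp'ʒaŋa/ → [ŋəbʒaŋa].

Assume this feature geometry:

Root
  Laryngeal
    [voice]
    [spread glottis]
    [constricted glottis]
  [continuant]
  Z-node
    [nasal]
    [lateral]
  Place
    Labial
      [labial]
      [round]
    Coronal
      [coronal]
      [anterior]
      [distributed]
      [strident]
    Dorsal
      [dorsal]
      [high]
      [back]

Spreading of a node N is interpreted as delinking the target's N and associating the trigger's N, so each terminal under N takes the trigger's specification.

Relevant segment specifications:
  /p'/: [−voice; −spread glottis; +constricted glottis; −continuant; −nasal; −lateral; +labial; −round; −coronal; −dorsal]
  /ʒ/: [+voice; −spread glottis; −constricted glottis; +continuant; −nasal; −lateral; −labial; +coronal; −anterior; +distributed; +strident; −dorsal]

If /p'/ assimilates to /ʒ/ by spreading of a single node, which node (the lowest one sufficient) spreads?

Comparing /p'/ with its surface form [b], the features that change are [voice], [constricted glottis].
These terminals are all dominated by Laryngeal, and no proper subconstituent of Laryngeal covers them all; Laryngeal is their lowest common ancestor.
Delinking /p'/'s Laryngeal and associating /ʒ/'s Laryngeal gives precisely the feature bundle of [b].
Had Root spread, [coronal], [continuant] would have taken /ʒ/'s values; they stay as in /p'/, confirming the spreading constituent is exactly Laryngeal.

Laryngeal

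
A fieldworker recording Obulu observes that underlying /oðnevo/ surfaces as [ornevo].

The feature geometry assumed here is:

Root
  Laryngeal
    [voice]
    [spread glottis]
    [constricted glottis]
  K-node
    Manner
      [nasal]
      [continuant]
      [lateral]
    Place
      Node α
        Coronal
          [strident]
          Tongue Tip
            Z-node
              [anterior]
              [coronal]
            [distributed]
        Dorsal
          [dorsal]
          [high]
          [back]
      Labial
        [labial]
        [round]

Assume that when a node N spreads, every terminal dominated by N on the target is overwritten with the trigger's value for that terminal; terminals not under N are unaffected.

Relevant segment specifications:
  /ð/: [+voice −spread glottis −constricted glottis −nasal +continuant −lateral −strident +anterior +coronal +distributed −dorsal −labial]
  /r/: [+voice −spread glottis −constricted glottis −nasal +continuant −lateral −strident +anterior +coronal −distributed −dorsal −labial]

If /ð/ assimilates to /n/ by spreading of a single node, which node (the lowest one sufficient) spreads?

Comparing /ð/ with its surface form [r], the only feature that changes is [distributed].
Since just one terminal is affected and it takes /n/'s value, spreading the terminal [distributed] alone is sufficient and minimal.
[nasal], [continuant] stay as in /ð/ although /n/ differs there, so no node dominating them spread; among the remaining candidates [distributed] is the lowest that derives the output.

[distributed]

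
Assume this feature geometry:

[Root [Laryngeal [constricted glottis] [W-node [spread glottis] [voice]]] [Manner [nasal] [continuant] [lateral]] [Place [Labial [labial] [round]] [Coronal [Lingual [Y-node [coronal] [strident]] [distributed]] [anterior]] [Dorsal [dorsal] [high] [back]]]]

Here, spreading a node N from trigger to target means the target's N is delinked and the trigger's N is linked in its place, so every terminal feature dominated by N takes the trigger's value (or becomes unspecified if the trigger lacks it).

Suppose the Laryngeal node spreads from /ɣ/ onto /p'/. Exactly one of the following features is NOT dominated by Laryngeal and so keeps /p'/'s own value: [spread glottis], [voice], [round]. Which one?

The terminals dominated by Laryngeal are [constricted glottis], [spread glottis], [voice].
Spreading Laryngeal replaces [spread glottis], [voice] with the trigger's values, since each sits inside the Laryngeal constituent.
[round] attaches under Labial, not under Laryngeal, so /p'/ retains its own value for [round].

[round]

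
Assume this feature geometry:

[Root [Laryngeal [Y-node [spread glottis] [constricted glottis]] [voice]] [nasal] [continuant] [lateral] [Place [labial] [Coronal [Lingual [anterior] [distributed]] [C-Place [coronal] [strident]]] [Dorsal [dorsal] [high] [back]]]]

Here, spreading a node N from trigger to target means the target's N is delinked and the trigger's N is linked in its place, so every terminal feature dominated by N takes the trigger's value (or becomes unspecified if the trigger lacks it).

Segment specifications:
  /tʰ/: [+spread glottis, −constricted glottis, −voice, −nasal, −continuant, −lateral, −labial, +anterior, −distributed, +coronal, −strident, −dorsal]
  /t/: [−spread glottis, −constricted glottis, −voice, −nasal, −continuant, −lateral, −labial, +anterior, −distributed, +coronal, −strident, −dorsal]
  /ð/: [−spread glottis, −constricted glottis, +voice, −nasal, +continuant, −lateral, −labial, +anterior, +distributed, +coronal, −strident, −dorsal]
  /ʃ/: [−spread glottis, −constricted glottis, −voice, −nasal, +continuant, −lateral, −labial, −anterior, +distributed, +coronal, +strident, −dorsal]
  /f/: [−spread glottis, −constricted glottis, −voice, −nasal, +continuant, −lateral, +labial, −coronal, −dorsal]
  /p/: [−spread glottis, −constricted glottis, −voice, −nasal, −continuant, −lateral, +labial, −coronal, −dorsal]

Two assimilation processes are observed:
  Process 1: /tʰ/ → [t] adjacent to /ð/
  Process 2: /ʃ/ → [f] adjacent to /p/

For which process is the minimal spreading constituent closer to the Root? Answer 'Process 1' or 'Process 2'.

Process 2

Process 1: the feature that changes is [spread glottis]; the minimal node is [spread glottis] (depth 3).
Process 2 alters [labial], [coronal], [anterior], [distributed], [strident]; the lowest common ancestor is Place (depth 1 from Root).
Place is closer to Root than [spread glottis], so Process 2 spreads the higher node.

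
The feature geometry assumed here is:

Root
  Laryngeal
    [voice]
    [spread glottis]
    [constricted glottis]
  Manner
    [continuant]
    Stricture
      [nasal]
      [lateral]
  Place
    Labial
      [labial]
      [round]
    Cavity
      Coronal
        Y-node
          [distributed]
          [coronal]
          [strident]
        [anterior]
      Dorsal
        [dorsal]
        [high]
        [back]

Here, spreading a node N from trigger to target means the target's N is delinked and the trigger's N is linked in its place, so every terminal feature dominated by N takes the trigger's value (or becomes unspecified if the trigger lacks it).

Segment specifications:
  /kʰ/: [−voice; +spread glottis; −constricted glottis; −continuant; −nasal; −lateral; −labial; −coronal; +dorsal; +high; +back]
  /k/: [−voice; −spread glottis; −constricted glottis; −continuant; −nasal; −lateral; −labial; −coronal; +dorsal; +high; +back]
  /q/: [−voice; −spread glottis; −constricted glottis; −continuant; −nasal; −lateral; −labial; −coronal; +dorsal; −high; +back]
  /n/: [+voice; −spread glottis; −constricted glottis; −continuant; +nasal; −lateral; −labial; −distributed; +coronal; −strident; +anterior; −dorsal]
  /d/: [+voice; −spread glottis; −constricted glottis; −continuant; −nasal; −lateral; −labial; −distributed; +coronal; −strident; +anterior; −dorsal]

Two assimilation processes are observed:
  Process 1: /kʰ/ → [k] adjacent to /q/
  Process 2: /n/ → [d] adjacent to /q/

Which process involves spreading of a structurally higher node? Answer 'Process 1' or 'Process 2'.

Process 1 alters [spread glottis]; the lowest dominating node is [spread glottis] (depth 2 from Root).
Process 2: the feature that changes is [nasal]; the minimal node is [nasal] (depth 3).
[spread glottis] is closer to Root than [nasal], so Process 1 spreads the higher node.

Process 1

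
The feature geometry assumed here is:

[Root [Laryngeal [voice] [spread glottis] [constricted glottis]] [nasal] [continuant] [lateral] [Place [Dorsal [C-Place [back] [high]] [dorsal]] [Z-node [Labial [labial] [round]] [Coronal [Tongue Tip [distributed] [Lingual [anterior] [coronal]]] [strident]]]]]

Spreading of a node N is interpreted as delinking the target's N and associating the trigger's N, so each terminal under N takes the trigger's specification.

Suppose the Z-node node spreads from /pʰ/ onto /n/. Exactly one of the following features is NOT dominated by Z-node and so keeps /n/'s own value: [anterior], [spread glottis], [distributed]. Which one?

Under this geometry, Z-node contains [labial], [round], [distributed], [anterior], [coronal], [strident].
Spreading Z-node replaces [distributed], [anterior] with the trigger's values, since each sits inside the Z-node constituent.
But [spread glottis] is a dependent of Laryngeal, outside Z-node; it is therefore untouched by the spreading.

[spread glottis]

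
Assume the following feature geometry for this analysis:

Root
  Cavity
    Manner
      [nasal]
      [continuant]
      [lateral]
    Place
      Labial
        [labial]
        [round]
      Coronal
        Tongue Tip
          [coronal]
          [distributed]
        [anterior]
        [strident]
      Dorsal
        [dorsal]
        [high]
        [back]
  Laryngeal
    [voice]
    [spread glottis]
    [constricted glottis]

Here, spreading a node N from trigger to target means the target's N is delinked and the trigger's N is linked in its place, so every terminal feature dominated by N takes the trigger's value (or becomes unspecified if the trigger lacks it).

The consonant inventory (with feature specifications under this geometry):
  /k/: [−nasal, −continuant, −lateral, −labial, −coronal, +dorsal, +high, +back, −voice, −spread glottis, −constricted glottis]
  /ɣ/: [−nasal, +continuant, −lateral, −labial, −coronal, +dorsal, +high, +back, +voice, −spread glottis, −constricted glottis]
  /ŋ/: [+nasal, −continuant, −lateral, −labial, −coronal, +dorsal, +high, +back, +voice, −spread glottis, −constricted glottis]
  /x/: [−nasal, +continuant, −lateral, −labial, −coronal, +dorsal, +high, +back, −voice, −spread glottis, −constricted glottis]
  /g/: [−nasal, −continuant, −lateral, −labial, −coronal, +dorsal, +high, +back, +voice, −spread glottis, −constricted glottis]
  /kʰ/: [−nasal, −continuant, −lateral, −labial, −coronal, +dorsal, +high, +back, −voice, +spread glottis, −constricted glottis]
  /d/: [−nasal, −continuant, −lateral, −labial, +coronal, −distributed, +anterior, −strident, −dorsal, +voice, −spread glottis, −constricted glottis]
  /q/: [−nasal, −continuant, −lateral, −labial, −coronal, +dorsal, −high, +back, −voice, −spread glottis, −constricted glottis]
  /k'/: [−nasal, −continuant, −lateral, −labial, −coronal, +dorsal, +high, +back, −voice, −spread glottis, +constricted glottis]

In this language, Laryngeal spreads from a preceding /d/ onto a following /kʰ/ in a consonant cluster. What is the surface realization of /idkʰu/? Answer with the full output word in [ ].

Terminals under Laryngeal in this geometry: [voice], [spread glottis], [constricted glottis].
Spreading Laryngeal from /d/ onto /kʰ/ replaces those values with /d/'s: [+voice], [−spread glottis], [−constricted glottis]. Features outside Laryngeal ([nasal], [continuant], [lateral], …) stay as in /kʰ/.
This feature bundle is that of [g], so /idkʰu/ surfaces as [idgu].

[idgu]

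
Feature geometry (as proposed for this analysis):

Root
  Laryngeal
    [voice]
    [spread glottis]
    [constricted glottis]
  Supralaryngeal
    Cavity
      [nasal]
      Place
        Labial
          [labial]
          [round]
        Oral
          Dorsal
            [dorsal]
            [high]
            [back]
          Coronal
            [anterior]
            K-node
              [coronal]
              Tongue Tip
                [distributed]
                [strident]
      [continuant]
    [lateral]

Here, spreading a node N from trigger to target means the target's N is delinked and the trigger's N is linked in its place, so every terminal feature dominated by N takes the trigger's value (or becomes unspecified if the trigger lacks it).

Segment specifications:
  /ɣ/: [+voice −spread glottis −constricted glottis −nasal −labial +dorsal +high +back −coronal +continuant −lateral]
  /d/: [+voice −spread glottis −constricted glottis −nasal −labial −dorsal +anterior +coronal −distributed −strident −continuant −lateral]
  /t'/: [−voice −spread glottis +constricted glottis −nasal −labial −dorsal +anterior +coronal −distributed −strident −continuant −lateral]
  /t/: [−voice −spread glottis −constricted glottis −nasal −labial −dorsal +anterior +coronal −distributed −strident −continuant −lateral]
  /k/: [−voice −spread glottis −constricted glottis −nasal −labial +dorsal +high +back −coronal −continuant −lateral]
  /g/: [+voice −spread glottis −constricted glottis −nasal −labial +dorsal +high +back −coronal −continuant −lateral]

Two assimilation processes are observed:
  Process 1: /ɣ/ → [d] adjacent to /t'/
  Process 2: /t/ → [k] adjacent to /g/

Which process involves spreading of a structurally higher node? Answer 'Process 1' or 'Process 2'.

Process 1

In Process 1, [continuant], [coronal], [anterior], [distributed], [strident], [dorsal], [high], [back] change, so the minimal spreading node is Cavity at depth 2.
Process 2 alters [coronal], [anterior], [distributed], [strident], [dorsal], [high], [back]; the lowest common ancestor is Oral (depth 4 from Root).
Cavity is closer to Root than Oral, so Process 1 spreads the higher node.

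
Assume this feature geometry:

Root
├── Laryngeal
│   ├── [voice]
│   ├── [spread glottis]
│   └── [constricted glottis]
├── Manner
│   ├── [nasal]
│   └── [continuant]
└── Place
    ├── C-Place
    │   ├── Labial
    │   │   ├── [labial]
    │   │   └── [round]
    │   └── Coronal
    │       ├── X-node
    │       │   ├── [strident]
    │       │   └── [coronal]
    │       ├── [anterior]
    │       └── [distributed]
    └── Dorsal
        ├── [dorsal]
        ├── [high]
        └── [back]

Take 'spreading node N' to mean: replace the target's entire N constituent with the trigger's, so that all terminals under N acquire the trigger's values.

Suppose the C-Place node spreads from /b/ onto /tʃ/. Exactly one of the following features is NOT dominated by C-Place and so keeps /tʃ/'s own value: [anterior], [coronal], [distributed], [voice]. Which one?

Under this geometry, C-Place contains [labial], [round], [strident], [coronal], [anterior], [distributed].
Spreading C-Place replaces [distributed], [coronal], [anterior] with the trigger's values, since each sits inside the C-Place constituent.
But [voice] is a dependent of Laryngeal, outside C-Place; it is therefore untouched by the spreading.

[voice]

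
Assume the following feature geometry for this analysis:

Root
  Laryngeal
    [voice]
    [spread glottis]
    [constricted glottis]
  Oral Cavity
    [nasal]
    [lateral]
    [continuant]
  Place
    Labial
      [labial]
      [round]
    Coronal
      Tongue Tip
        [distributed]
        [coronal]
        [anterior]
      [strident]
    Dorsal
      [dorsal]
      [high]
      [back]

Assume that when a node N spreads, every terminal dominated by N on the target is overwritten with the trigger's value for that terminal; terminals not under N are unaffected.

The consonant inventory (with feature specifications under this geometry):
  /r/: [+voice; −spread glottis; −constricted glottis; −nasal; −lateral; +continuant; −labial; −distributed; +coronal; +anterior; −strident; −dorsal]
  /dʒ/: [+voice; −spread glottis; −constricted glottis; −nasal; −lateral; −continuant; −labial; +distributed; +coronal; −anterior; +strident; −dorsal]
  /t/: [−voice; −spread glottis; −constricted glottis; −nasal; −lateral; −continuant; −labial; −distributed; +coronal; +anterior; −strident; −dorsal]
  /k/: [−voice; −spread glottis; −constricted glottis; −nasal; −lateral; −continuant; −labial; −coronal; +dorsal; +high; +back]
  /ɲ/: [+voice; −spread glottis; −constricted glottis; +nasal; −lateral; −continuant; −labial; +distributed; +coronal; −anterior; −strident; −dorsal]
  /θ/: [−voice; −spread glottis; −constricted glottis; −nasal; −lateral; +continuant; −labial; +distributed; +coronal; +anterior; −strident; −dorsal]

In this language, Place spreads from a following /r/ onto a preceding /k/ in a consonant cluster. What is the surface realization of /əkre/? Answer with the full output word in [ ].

The Place node dominates the terminals [labial], [round], [distributed], [coronal], [anterior], [strident], [dorsal], [high], [back].
After delinking /k/'s Place and linking /r/'s, the affected terminals become [−labial], [−distributed], [+coronal], [+anterior], [−strident], [−dorsal]; [voice], [spread glottis], [constricted glottis], … (outside Place) are retained from /k/.
The resulting bundle matches /t/ in the inventory; substituting it for /k/ gives [ətre].

[ətre]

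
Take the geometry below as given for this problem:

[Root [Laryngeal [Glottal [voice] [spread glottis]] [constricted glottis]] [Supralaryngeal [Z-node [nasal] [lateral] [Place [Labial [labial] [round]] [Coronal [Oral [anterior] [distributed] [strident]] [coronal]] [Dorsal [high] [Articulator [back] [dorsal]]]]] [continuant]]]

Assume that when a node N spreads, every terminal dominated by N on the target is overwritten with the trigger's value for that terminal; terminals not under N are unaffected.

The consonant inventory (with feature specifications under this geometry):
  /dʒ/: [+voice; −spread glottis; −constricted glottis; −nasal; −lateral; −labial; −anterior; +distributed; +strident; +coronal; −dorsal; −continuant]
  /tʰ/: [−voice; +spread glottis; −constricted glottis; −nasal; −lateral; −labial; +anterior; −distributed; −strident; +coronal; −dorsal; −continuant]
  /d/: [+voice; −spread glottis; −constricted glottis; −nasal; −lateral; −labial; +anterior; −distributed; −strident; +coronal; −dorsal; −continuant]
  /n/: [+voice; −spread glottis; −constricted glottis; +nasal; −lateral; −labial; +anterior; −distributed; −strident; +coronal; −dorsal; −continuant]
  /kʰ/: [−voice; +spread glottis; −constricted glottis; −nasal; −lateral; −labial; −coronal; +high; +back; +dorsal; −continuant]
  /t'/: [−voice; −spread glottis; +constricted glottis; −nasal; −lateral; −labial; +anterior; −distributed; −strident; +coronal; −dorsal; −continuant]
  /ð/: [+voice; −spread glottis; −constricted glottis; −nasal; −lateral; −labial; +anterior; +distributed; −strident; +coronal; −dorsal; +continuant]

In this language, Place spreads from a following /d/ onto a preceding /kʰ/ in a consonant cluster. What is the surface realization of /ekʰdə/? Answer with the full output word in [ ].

Place immediately or transitively dominates [labial], [round], [anterior], [distributed], [strident], [coronal], [high], [back], [dorsal].
After delinking /kʰ/'s Place and linking /d/'s, the affected terminals become [−labial], [+anterior], [−distributed], [−strident], [+coronal], [−dorsal]; [voice], [spread glottis], [constricted glottis], … (outside Place) are retained from /kʰ/.
Among the inventory, only /tʰ/ has exactly this specification, giving the surface form [etʰdə].

[etʰdə]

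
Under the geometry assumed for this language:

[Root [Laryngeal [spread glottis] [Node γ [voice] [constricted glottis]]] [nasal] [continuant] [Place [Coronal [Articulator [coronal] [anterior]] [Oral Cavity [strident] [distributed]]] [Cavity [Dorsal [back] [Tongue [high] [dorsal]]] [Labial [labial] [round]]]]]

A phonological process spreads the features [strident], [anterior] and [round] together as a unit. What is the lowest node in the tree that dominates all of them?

[strident]: Root → Place → Coronal → Oral Cavity → [strident].
[anterior]: Root → Place → Coronal → Articulator → [anterior].
[round]: Root → Place → Cavity → Labial → [round].
The lowest node appearing on every path is Place; each proper daughter of Place fails to dominate at least one of the listed features.

Place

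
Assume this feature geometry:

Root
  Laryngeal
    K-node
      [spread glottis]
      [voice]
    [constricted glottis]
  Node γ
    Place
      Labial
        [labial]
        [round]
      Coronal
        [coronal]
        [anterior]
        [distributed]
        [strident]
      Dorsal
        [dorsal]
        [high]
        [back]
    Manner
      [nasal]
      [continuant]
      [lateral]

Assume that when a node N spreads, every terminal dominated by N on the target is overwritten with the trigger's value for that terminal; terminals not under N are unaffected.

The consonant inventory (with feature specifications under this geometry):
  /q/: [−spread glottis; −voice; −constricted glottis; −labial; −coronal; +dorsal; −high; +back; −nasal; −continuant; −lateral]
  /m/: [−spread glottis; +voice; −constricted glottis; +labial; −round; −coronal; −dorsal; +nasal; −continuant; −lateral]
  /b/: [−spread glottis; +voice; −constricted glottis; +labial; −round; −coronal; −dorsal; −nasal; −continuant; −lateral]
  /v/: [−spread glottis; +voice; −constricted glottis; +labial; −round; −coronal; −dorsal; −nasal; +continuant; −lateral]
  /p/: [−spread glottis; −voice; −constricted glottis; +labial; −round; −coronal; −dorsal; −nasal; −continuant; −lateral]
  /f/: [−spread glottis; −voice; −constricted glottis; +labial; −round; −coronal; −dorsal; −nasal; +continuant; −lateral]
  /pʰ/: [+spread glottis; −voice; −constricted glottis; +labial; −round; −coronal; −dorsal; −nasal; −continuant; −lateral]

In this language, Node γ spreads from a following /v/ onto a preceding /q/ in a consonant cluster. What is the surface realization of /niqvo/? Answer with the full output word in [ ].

[nifvo]

The Node γ node dominates the terminals [labial], [round], [coronal], [anterior], [distributed], [strident], [dorsal], [high], [back], [nasal], [continuant], [lateral].
After delinking /q/'s Node γ and linking /v/'s, the affected terminals become [+labial], [−round], [−coronal], [−dorsal], [−nasal], [+continuant], [−lateral]; [spread glottis], [voice], [constricted glottis] (outside Node γ) are retained from /q/.
This feature bundle is that of [f], so /niqvo/ surfaces as [nifvo].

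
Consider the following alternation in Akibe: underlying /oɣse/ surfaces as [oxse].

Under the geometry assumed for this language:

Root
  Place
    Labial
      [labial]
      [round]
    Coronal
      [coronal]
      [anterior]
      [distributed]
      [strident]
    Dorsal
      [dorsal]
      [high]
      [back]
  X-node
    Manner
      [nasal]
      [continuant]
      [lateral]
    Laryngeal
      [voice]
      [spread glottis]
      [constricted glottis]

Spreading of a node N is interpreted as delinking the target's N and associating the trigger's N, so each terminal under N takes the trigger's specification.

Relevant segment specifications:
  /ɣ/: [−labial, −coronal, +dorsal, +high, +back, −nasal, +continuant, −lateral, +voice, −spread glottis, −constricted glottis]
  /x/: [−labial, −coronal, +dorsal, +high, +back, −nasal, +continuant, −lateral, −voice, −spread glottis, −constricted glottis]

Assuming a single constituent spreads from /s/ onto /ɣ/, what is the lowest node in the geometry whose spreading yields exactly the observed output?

[voice]

Feature comparison: [voice] differs between /ɣ/ and [x]; the remaining terminals match.
Only a single terminal changes, and /s/ supplies the new value, so [voice] itself is the minimal spreading constituent.
Features on which the two segments disagree outside [voice], such as [coronal], [dorsal], are unchanged — nothing dominating them spread, and [voice] is the minimal sufficient constituent.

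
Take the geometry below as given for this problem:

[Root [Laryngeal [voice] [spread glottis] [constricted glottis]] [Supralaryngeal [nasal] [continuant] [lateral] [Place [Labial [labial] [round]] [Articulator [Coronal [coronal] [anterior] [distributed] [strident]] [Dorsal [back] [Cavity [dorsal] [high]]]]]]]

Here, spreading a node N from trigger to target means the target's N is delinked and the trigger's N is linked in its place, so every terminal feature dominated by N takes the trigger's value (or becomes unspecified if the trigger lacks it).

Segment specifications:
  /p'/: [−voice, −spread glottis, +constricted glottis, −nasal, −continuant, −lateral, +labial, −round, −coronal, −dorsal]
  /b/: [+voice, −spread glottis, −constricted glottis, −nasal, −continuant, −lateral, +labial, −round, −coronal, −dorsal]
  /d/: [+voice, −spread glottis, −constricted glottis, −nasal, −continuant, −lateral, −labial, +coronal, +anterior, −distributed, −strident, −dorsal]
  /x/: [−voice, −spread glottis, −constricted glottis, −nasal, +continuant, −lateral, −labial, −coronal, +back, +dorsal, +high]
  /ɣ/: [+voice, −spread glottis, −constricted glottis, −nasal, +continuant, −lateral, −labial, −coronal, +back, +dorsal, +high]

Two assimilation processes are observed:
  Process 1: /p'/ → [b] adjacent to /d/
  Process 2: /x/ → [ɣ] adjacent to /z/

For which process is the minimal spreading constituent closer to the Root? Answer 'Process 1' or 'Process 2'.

Process 1

In Process 1, [voice], [constricted glottis] change, so the minimal spreading node is Laryngeal at depth 1.
Process 2 alters [voice]; the lowest dominating node is [voice] (depth 2 from Root).
Depth 1 < depth 2; Process 1 involves the structurally higher constituent Laryngeal.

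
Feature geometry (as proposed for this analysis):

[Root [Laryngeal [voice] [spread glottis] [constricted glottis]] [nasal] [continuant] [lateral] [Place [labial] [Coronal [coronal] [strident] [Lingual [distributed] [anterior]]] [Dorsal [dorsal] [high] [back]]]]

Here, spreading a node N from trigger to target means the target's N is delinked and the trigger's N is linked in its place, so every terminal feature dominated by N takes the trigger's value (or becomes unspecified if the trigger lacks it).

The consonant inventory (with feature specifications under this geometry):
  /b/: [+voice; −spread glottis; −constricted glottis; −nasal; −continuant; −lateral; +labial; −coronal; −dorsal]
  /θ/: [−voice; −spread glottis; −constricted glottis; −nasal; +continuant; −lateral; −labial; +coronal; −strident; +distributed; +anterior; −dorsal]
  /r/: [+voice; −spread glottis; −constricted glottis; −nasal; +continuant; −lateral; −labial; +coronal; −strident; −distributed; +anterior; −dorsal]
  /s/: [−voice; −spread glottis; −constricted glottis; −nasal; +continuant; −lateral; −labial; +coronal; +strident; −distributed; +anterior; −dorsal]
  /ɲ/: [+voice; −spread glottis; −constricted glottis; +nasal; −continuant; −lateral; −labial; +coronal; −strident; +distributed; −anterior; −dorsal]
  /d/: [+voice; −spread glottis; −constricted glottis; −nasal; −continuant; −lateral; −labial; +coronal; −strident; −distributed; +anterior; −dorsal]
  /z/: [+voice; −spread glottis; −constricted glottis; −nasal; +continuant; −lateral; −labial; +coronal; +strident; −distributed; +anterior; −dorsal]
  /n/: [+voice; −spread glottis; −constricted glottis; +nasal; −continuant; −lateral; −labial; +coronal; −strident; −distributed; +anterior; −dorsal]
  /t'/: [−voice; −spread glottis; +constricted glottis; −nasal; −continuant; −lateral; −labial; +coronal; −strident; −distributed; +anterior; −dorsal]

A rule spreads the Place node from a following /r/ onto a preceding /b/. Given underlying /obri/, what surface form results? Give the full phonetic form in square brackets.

Terminals under Place in this geometry: [labial], [coronal], [strident], [distributed], [anterior], [dorsal], [high], [back].
The target acquires /r/'s values for everything under Place — [−labial], [+coronal], [−strident], [−distributed], [+anterior], [−dorsal] — while keeping its own [voice], [spread glottis], [constricted glottis], ….
Among the inventory, only /d/ has exactly this specification, giving the surface form [odri].

[odri]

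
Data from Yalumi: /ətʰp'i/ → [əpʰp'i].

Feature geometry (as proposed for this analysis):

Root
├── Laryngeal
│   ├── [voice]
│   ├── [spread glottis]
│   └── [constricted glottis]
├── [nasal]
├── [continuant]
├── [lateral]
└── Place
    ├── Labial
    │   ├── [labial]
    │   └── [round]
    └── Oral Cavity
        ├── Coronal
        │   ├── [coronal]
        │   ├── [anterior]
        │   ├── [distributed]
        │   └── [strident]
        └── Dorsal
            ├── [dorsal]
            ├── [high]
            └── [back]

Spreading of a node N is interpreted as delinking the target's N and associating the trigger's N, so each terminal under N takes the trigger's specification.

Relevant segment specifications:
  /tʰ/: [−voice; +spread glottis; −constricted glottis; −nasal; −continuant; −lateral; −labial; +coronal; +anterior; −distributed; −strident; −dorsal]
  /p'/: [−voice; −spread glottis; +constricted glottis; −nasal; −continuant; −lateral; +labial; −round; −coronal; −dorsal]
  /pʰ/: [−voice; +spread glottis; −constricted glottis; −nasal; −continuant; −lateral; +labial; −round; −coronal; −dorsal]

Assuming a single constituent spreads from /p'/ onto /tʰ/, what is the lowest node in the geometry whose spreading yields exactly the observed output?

Place

/tʰ/ and [pʰ] differ in [labial], [round], [coronal], [anterior], [distributed], [strident]; every other specified feature is identical.
These terminals are all dominated by Place, and no proper subconstituent of Place covers them all; Place is their lowest common ancestor.
Spreading Place from /p'/ overwrites each of those terminals with /p'/'s values, yielding exactly [pʰ].
Since [constricted glottis], [spread glottis] are preserved even though /p'/ disagrees there, no node above Place spread.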